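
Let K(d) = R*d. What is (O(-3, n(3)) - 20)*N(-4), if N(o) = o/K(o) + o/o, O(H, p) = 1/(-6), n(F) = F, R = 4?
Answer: -605/24 ≈ -25.208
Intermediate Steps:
K(d) = 4*d
O(H, p) = -1/6
N(o) = 5/4 (N(o) = o/((4*o)) + o/o = o*(1/(4*o)) + 1 = 1/4 + 1 = 5/4)
(O(-3, n(3)) - 20)*N(-4) = (-1/6 - 20)*(5/4) = -121/6*5/4 = -605/24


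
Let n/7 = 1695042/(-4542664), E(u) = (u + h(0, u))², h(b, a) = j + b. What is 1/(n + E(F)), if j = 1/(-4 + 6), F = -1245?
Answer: 162238/251270586439 ≈ 6.4567e-7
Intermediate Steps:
j = ½ (j = 1/2 = ½ ≈ 0.50000)
h(b, a) = ½ + b
E(u) = (½ + u)² (E(u) = (u + (½ + 0))² = (u + ½)² = (½ + u)²)
n = -847521/324476 (n = 7*(1695042/(-4542664)) = 7*(1695042*(-1/4542664)) = 7*(-847521/2271332) = -847521/324476 ≈ -2.6120)
1/(n + E(F)) = 1/(-847521/324476 + (1 + 2*(-1245))²/4) = 1/(-847521/324476 + (1 - 2490)²/4) = 1/(-847521/324476 + (¼)*(-2489)²) = 1/(-847521/324476 + (¼)*6195121) = 1/(-847521/324476 + 6195121/4) = 1/(251270586439/162238) = 162238/251270586439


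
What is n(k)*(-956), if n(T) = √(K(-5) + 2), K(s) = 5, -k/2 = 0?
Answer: -956*√7 ≈ -2529.3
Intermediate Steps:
k = 0 (k = -2*0 = 0)
n(T) = √7 (n(T) = √(5 + 2) = √7)
n(k)*(-956) = √7*(-956) = -956*√7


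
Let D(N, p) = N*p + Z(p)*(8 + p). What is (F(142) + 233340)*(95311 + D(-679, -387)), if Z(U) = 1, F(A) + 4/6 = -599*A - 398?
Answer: 52898607750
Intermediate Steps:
F(A) = -1196/3 - 599*A (F(A) = -⅔ + (-599*A - 398) = -⅔ + (-398 - 599*A) = -1196/3 - 599*A)
D(N, p) = 8 + p + N*p (D(N, p) = N*p + 1*(8 + p) = N*p + (8 + p) = 8 + p + N*p)
(F(142) + 233340)*(95311 + D(-679, -387)) = ((-1196/3 - 599*142) + 233340)*(95311 + (8 - 387 - 679*(-387))) = ((-1196/3 - 85058) + 233340)*(95311 + (8 - 387 + 262773)) = (-256370/3 + 233340)*(95311 + 262394) = (443650/3)*357705 = 52898607750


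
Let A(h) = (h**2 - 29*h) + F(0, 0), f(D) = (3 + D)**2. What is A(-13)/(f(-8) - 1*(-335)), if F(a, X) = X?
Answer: 91/60 ≈ 1.5167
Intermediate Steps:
A(h) = h**2 - 29*h (A(h) = (h**2 - 29*h) + 0 = h**2 - 29*h)
A(-13)/(f(-8) - 1*(-335)) = (-13*(-29 - 13))/((3 - 8)**2 - 1*(-335)) = (-13*(-42))/((-5)**2 + 335) = 546/(25 + 335) = 546/360 = 546*(1/360) = 91/60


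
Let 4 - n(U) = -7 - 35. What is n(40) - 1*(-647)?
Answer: 693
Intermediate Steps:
n(U) = 46 (n(U) = 4 - (-7 - 35) = 4 - 1*(-42) = 4 + 42 = 46)
n(40) - 1*(-647) = 46 - 1*(-647) = 46 + 647 = 693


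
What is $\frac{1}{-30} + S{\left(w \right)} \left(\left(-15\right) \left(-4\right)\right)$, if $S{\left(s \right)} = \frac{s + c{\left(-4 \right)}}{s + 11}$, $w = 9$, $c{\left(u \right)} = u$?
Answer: $\frac{449}{30} \approx 14.967$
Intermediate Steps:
$S{\left(s \right)} = \frac{-4 + s}{11 + s}$ ($S{\left(s \right)} = \frac{s - 4}{s + 11} = \frac{-4 + s}{11 + s}$)
$\frac{1}{-30} + S{\left(w \right)} \left(\left(-15\right) \left(-4\right)\right) = \frac{1}{-30} + \frac{-4 + 9}{11 + 9} \left(\left(-15\right) \left(-4\right)\right) = - \frac{1}{30} + \frac{1}{20} \cdot 5 \cdot 60 = - \frac{1}{30} + \frac{1}{4} \cdot 60 = - \frac{1}{30} + 15 = \frac{449}{30}$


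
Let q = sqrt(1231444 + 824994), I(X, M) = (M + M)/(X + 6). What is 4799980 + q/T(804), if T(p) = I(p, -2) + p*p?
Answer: 4799980 + 405*sqrt(2056438)/261798478 ≈ 4.8000e+6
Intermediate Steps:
I(X, M) = 2*M/(6 + X) (I(X, M) = (2*M)/(6 + X) = 2*M/(6 + X))
q = sqrt(2056438) ≈ 1434.0
T(p) = p**2 - 4/(6 + p) (T(p) = 2*(-2)/(6 + p) + p*p = -4/(6 + p) + p**2 = p**2 - 4/(6 + p))
4799980 + q/T(804) = 4799980 + sqrt(2056438)/(((-4 + 804**2*(6 + 804))/(6 + 804))) = 4799980 + sqrt(2056438)/(((-4 + 646416*810)/810)) = 4799980 + sqrt(2056438)/(((-4 + 523596960)/810)) = 4799980 + sqrt(2056438)/(((1/810)*523596956)) = 4799980 + sqrt(2056438)/(261798478/405) = 4799980 + sqrt(2056438)*(405/261798478) = 4799980 + 405*sqrt(2056438)/261798478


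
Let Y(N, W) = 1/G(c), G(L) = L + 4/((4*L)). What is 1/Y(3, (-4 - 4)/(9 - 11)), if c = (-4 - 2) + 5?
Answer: -2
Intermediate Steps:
c = -1 (c = -6 + 5 = -1)
G(L) = L + 1/L (G(L) = L + 4*(1/(4*L)) = L + 1/L)
Y(N, W) = -½ (Y(N, W) = 1/(-1 + 1/(-1)) = 1/(-1 - 1) = 1/(-2) = -½)
1/Y(3, (-4 - 4)/(9 - 11)) = 1/(-½) = -2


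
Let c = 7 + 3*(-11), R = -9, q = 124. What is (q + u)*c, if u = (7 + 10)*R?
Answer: 754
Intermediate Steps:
u = -153 (u = (7 + 10)*(-9) = 17*(-9) = -153)
c = -26 (c = 7 - 33 = -26)
(q + u)*c = (124 - 153)*(-26) = -29*(-26) = 754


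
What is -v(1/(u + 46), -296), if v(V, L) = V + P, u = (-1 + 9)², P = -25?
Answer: 2749/110 ≈ 24.991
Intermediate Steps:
u = 64 (u = 8² = 64)
v(V, L) = -25 + V (v(V, L) = V - 25 = -25 + V)
-v(1/(u + 46), -296) = -(-25 + 1/(64 + 46)) = -(-25 + 1/110) = -1*(-2749/110) = 2749/110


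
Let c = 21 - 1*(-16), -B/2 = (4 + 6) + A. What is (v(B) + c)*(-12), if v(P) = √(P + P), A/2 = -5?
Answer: -444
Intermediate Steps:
A = -10 (A = 2*(-5) = -10)
B = 0 (B = -2*((4 + 6) - 10) = -2*(10 - 10) = -2*0 = 0)
c = 37 (c = 21 + 16 = 37)
v(P) = √2*√P (v(P) = √(2*P) = √2*√P)
(v(B) + c)*(-12) = (√2*√0 + 37)*(-12) = (√2*0 + 37)*(-12) = (0 + 37)*(-12) = 37*(-12) = -444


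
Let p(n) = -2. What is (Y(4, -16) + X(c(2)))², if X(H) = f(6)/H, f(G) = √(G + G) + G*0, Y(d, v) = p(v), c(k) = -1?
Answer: 16 + 8*√3 ≈ 29.856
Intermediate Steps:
Y(d, v) = -2
f(G) = √2*√G (f(G) = √(2*G) + 0 = √2*√G + 0 = √2*√G)
X(H) = 2*√3/H (X(H) = (√2*√6)/H = (2*√3)/H = 2*√3/H)
(Y(4, -16) + X(c(2)))² = (-2 + 2*√3/(-1))² = (-2 + 2*√3*(-1))² = (-2 - 2*√3)²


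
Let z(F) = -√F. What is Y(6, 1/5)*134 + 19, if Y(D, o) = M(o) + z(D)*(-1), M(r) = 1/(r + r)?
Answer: 354 + 134*√6 ≈ 682.23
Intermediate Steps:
M(r) = 1/(2*r)
Y(D, o) = √D + 1/(2*o) (Y(D, o) = 1/(2*o) - √D*(-1) = 1/(2*o) + √D = √D + 1/(2*o))
Y(6, 1/5)*134 + 19 = (√6 + 1/(2*(1/5)))*134 + 19 = (√6 + 1/(2*(⅕)))*134 + 19 = (√6 + (½)*5)*134 + 19 = (√6 + 5/2)*134 + 19 = (5/2 + √6)*134 + 19 = (335 + 134*√6) + 19 = 354 + 134*√6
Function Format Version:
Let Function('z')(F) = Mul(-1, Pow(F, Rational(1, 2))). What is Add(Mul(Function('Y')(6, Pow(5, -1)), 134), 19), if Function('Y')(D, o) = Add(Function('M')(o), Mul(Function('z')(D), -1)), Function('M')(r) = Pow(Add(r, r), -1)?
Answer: Add(354, Mul(134, Pow(6, Rational(1, 2)))) ≈ 682.23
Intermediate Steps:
Function('M')(r) = Mul(Rational(1, 2), Pow(r, -1)) (Function('M')(r) = Pow(Mul(2, r), -1) = Mul(Rational(1, 2), Pow(r, -1)))
Function('Y')(D, o) = Add(Pow(D, Rational(1, 2)), Mul(Rational(1, 2), Pow(o, -1))) (Function('Y')(D, o) = Add(Mul(Rational(1, 2), Pow(o, -1)), Mul(Mul(-1, Pow(D, Rational(1, 2))), -1)) = Add(Mul(Rational(1, 2), Pow(o, -1)), Pow(D, Rational(1, 2))) = Add(Pow(D, Rational(1, 2)), Mul(Rational(1, 2), Pow(o, -1))))
Add(Mul(Function('Y')(6, Pow(5, -1)), 134), 19) = Add(Mul(Add(Pow(6, Rational(1, 2)), Mul(Rational(1, 2), Pow(Pow(5, -1), -1))), 134), 19) = Add(Mul(Add(Pow(6, Rational(1, 2)), Mul(Rational(1, 2), Pow(Rational(1, 5), -1))), 134), 19) = Add(Mul(Add(Pow(6, Rational(1, 2)), Mul(Rational(1, 2), 5)), 134), 19) = Add(Mul(Add(Pow(6, Rational(1, 2)), Rational(5, 2)), 134), 19) = Add(Mul(Add(Rational(5, 2), Pow(6, Rational(1, 2))), 134), 19) = Add(Add(335, Mul(134, Pow(6, Rational(1, 2)))), 19) = Add(354, Mul(134, Pow(6, Rational(1, 2))))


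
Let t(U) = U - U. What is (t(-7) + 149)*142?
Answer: 21158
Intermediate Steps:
t(U) = 0
(t(-7) + 149)*142 = (0 + 149)*142 = 149*142 = 21158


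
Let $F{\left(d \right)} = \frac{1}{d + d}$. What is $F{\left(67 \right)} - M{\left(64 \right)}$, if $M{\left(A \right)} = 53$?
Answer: $- \frac{7101}{134} \approx -52.993$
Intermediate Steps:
$F{\left(d \right)} = \frac{1}{2 d}$
$F{\left(67 \right)} - M{\left(64 \right)} = \frac{1}{2 \cdot 67} - 53 = \frac{1}{2} \cdot \frac{1}{67} - 53 = \frac{1}{134} - 53 = - \frac{7101}{134}$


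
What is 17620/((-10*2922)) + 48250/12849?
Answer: 6574809/2085821 ≈ 3.1521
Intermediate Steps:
17620/((-10*2922)) + 48250/12849 = 17620/(-29220) + 48250*(1/12849) = 17620*(-1/29220) + 48250/12849 = -881/1461 + 48250/12849 = 6574809/2085821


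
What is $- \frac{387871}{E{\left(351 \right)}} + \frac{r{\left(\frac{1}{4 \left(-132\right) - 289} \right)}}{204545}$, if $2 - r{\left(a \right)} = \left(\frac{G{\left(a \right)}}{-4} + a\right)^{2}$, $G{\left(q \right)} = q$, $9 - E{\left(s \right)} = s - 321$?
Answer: $\frac{847305984186182099}{45874596601680} \approx 18470.0$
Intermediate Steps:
$E{\left(s \right)} = 330 - s$ ($E{\left(s \right)} = 9 - \left(s - 321\right) = 9 - \left(-321 + s\right) = 330 - s$)
$r{\left(a \right)} = 2 - \frac{9 a^{2}}{16}$ ($r{\left(a \right)} = 2 - \left(\frac{a}{-4} + a\right)^{2} = 2 - \left(a \left(- \frac{1}{4}\right) + a\right)^{2} = 2 - \left(- \frac{a}{4} + a\right)^{2} = 2 - \left(\frac{3 a}{4}\right)^{2} = 2 - \frac{9 a^{2}}{16}$)
$- \frac{387871}{E{\left(351 \right)}} + \frac{r{\left(\frac{1}{4 \left(-132\right) - 289} \right)}}{204545} = - \frac{387871}{330 - 351} + \frac{2 - \frac{9 \left(\frac{1}{4 \left(-132\right) - 289}\right)^{2}}{16}}{204545} = - \frac{387871}{330 - 351} + \left(2 - \frac{9 \left(\frac{1}{-528 - 289}\right)^{2}}{16}\right) \frac{1}{204545} = - \frac{387871}{-21} + \left(2 - \frac{9 \left(\frac{1}{-817}\right)^{2}}{16}\right) \frac{1}{204545} = \left(-387871\right) \left(- \frac{1}{21}\right) + \left(2 - \frac{9 \left(- \frac{1}{817}\right)^{2}}{16}\right) \frac{1}{204545} = \frac{387871}{21} + \left(2 - \frac{9}{10679824}\right) \frac{1}{204545} = \frac{387871}{21} + \frac{21359639}{10679824} \cdot \frac{1}{204545} = \frac{387871}{21} + \frac{21359639}{2184504600080} = \frac{847305984186182099}{45874596601680}$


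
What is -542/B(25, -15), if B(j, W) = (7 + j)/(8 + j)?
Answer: -8943/16 ≈ -558.94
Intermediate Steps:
B(j, W) = (7 + j)/(8 + j)
-542/B(25, -15) = -542*(8 + 25)/(7 + 25) = -542/(32/33) = -542/((1/33)*32) = -542/32/33 = -542*33/32 = -8943/16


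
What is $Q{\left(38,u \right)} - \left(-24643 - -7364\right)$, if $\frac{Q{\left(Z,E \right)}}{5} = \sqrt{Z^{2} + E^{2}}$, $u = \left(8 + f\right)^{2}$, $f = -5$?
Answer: $17279 + 25 \sqrt{61} \approx 17474.0$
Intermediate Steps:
$u = 9$ ($u = \left(8 - 5\right)^{2} = 3^{2} = 9$)
$Q{\left(Z,E \right)} = 5 \sqrt{E^{2} + Z^{2}}$ ($Q{\left(Z,E \right)} = 5 \sqrt{Z^{2} + E^{2}} = 5 \sqrt{E^{2} + Z^{2}}$)
$Q{\left(38,u \right)} - \left(-24643 - -7364\right) = 5 \sqrt{9^{2} + 38^{2}} - \left(-24643 - -7364\right) = 5 \sqrt{81 + 1444} - \left(-24643 + 7364\right) = 5 \sqrt{1525} - -17279 = 5 \cdot 5 \sqrt{61} + 17279 = 25 \sqrt{61} + 17279 = 17279 + 25 \sqrt{61}$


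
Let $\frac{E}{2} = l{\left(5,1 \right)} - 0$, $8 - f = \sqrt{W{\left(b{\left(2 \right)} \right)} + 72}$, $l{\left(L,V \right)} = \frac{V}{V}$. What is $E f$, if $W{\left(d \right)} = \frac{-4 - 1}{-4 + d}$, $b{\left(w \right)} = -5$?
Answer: $16 - \frac{2 \sqrt{653}}{3} \approx -1.0359$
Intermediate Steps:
$l{\left(L,V \right)} = 1$
$W{\left(d \right)} = - \frac{5}{-4 + d}$
$f = 8 - \frac{\sqrt{653}}{3}$ ($f = 8 - \sqrt{- \frac{5}{-4 - 5} + 72} = 8 - \sqrt{- \frac{5}{-9} + 72} = 8 - \sqrt{\left(-5\right) \left(- \frac{1}{9}\right) + 72} = 8 - \sqrt{\frac{5}{9} + 72} = 8 - \sqrt{\frac{653}{9}} = 8 - \frac{\sqrt{653}}{3} \approx -0.51795$)
$E = 2$ ($E = 2 \left(1 - 0\right) = 2 \left(1 + 0\right) = 2 \cdot 1 = 2$)
$E f = 2 \left(8 - \frac{\sqrt{653}}{3}\right) = 16 - \frac{2 \sqrt{653}}{3}$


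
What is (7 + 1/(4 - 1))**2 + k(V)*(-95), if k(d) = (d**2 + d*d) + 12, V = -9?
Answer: -148286/9 ≈ -16476.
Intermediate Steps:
k(d) = 12 + 2*d**2 (k(d) = (d**2 + d**2) + 12 = 2*d**2 + 12 = 12 + 2*d**2)
(7 + 1/(4 - 1))**2 + k(V)*(-95) = (7 + 1/(4 - 1))**2 + (12 + 2*(-9)**2)*(-95) = (7 + 1/3)**2 + (12 + 2*81)*(-95) = (7 + 1/3)**2 + (12 + 162)*(-95) = (22/3)**2 + 174*(-95) = 484/9 - 16530 = -148286/9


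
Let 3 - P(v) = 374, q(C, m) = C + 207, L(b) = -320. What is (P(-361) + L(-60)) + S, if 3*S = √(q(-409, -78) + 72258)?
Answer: -691 + 2*√18014/3 ≈ -601.52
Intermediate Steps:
q(C, m) = 207 + C
S = 2*√18014/3 (S = √((207 - 409) + 72258)/3 = √(-202 + 72258)/3 = √72056/3 = (2*√18014)/3 = 2*√18014/3 ≈ 89.478)
P(v) = -371 (P(v) = 3 - 1*374 = 3 - 374 = -371)
(P(-361) + L(-60)) + S = (-371 - 320) + 2*√18014/3 = -691 + 2*√18014/3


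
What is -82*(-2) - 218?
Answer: -54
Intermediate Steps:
-82*(-2) - 218 = 164 - 218 = -54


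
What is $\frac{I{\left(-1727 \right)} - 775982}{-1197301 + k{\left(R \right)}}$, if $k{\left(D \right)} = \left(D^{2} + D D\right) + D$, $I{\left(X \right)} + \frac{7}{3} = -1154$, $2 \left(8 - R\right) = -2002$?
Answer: $- \frac{466283}{503922} \approx -0.92531$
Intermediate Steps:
$R = 1009$ ($R = 8 - -1001 = 8 + 1001 = 1009$)
$I{\left(X \right)} = - \frac{3469}{3}$ ($I{\left(X \right)} = - \frac{7}{3} - 1154 = - \frac{3469}{3}$)
$k{\left(D \right)} = D + 2 D^{2}$ ($k{\left(D \right)} = \left(D^{2} + D^{2}\right) + D = 2 D^{2} + D = D + 2 D^{2}$)
$\frac{I{\left(-1727 \right)} - 775982}{-1197301 + k{\left(R \right)}} = \frac{- \frac{3469}{3} - 775982}{-1197301 + 1009 \left(1 + 2 \cdot 1009\right)} = - \frac{2331415}{3 \left(-1197301 + 1009 \left(1 + 2018\right)\right)} = - \frac{2331415}{3 \left(-1197301 + 1009 \cdot 2019\right)} = - \frac{2331415}{3 \left(-1197301 + 2037171\right)} = - \frac{2331415}{3 \cdot 839870} = \left(- \frac{2331415}{3}\right) \frac{1}{839870} = - \frac{466283}{503922}$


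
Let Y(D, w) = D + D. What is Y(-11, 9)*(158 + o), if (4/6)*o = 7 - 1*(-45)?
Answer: -5192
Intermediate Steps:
Y(D, w) = 2*D
o = 78 (o = 3*(7 - 1*(-45))/2 = 3*(7 + 45)/2 = (3/2)*52 = 78)
Y(-11, 9)*(158 + o) = (2*(-11))*(158 + 78) = -22*236 = -5192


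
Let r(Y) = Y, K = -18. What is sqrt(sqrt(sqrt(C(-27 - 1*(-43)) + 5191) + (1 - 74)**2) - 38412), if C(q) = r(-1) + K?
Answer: sqrt(-38412 + sqrt(5329 + 2*sqrt(1293))) ≈ 195.8*I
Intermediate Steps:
C(q) = -19 (C(q) = -1 - 18 = -19)
sqrt(sqrt(sqrt(C(-27 - 1*(-43)) + 5191) + (1 - 74)**2) - 38412) = sqrt(sqrt(sqrt(-19 + 5191) + (1 - 74)**2) - 38412) = sqrt(sqrt(sqrt(5172) + (-73)**2) - 38412) = sqrt(sqrt(2*sqrt(1293) + 5329) - 38412) = sqrt(sqrt(5329 + 2*sqrt(1293)) - 38412) = sqrt(-38412 + sqrt(5329 + 2*sqrt(1293)))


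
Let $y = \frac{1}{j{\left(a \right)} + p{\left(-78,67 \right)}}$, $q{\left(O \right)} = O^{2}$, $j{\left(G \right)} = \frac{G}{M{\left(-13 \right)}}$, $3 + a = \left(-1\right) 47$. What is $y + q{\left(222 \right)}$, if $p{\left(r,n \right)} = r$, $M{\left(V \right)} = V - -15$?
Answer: $\frac{5076251}{103} \approx 49284.0$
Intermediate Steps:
$M{\left(V \right)} = 15 + V$ ($M{\left(V \right)} = V + 15 = 15 + V$)
$a = -50$ ($a = -3 - 47 = -50$)
$j{\left(G \right)} = \frac{G}{2}$ ($j{\left(G \right)} = \frac{G}{15 - 13} = \frac{G}{2}$)
$y = - \frac{1}{103}$ ($y = \frac{1}{\frac{1}{2} \left(-50\right) - 78} = \frac{1}{-25 - 78} = \frac{1}{-103} = - \frac{1}{103} \approx -0.0097087$)
$y + q{\left(222 \right)} = - \frac{1}{103} + 222^{2} = - \frac{1}{103} + 49284 = \frac{5076251}{103}$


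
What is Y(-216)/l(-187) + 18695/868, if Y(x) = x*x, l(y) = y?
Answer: -37001443/162316 ≈ -227.96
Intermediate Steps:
Y(x) = x²
Y(-216)/l(-187) + 18695/868 = (-216)²/(-187) + 18695/868 = 46656*(-1/187) + 18695*(1/868) = -46656/187 + 18695/868 = -37001443/162316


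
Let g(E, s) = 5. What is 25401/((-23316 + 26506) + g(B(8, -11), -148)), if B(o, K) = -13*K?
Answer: 8467/1065 ≈ 7.9502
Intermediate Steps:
25401/((-23316 + 26506) + g(B(8, -11), -148)) = 25401/((-23316 + 26506) + 5) = 25401/(3190 + 5) = 25401/3195 = 25401*(1/3195) = 8467/1065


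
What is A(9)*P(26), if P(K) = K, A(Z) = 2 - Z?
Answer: -182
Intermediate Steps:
A(9)*P(26) = (2 - 1*9)*26 = (2 - 9)*26 = -7*26 = -182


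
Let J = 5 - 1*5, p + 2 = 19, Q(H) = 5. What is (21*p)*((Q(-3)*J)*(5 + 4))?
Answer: 0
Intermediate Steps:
p = 17 (p = -2 + 19 = 17)
J = 0 (J = 5 - 5 = 0)
(21*p)*((Q(-3)*J)*(5 + 4)) = (21*17)*((5*0)*(5 + 4)) = 357*(0*9) = 357*0 = 0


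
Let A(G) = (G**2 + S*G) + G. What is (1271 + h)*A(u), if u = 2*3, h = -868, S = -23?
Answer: -38688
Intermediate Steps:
u = 6
A(G) = G**2 - 22*G (A(G) = (G**2 - 23*G) + G = G**2 - 22*G)
(1271 + h)*A(u) = (1271 - 868)*(6*(-22 + 6)) = 403*(6*(-16)) = 403*(-96) = -38688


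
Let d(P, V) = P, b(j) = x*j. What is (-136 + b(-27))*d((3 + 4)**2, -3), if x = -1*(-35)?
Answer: -52969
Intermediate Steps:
x = 35
b(j) = 35*j
(-136 + b(-27))*d((3 + 4)**2, -3) = (-136 + 35*(-27))*(3 + 4)**2 = (-136 - 945)*7**2 = -1081*49 = -52969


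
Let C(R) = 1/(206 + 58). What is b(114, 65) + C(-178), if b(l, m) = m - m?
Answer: 1/264 ≈ 0.0037879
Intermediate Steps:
C(R) = 1/264
b(l, m) = 0
b(114, 65) + C(-178) = 0 + 1/264 = 1/264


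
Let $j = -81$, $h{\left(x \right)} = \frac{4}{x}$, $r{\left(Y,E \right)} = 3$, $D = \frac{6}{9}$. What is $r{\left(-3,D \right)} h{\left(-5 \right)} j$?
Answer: $\frac{972}{5} \approx 194.4$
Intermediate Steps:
$D = \frac{2}{3}$ ($D = 6 \cdot \frac{1}{9} = \frac{2}{3} \approx 0.66667$)
$r{\left(-3,D \right)} h{\left(-5 \right)} j = 3 \frac{4}{-5} \left(-81\right) = 3 \cdot 4 \left(- \frac{1}{5}\right) \left(-81\right) = 3 \left(- \frac{4}{5}\right) \left(-81\right) = \left(- \frac{12}{5}\right) \left(-81\right) = \frac{972}{5}$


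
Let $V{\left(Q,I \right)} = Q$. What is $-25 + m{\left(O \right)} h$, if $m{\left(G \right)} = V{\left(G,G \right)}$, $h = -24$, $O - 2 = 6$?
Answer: $-217$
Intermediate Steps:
$O = 8$ ($O = 2 + 6 = 8$)
$m{\left(G \right)} = G$
$-25 + m{\left(O \right)} h = -25 + 8 \left(-24\right) = -25 - 192 = -217$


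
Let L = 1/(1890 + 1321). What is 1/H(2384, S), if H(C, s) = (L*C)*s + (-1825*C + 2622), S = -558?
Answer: -3211/13963329830 ≈ -2.2996e-7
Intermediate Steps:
L = 1/3211 ≈ 0.00031143
H(C, s) = 2622 - 1825*C + C*s/3211 (H(C, s) = (C/3211)*s + (-1825*C + 2622) = C*s/3211 + (2622 - 1825*C) = 2622 - 1825*C + C*s/3211)
1/H(2384, S) = 1/(2622 - 1825*2384 + (1/3211)*2384*(-558)) = 1/(2622 - 4350800 - 1330272/3211) = 1/(-13963329830/3211) = -3211/13963329830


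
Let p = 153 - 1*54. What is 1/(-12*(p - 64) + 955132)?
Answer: 1/954712 ≈ 1.0474e-6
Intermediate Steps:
p = 99 (p = 153 - 54 = 99)
1/(-12*(p - 64) + 955132) = 1/(-12*(99 - 64) + 955132) = 1/(-12*35 + 955132) = 1/(-420 + 955132) = 1/954712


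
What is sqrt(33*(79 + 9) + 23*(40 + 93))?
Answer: sqrt(5963) ≈ 77.220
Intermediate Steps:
sqrt(33*(79 + 9) + 23*(40 + 93)) = sqrt(33*88 + 23*133) = sqrt(2904 + 3059) = sqrt(5963)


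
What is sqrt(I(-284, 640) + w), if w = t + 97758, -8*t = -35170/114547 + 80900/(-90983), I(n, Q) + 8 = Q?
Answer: sqrt(42746401088698466294108265)/20843659402 ≈ 313.67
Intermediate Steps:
I(n, Q) = -8 + Q
t = 6233362205/41687318804 (t = -(-35170/114547 + 80900/(-90983))/8 = -(-35170*1/114547 + 80900*(-1/90983))/8 = -(-35170/114547 - 80900/90983)/8 = -1/8*(-12466724410/10421829701) = 6233362205/41687318804 ≈ 0.14953)
w = 4075275145003637/41687318804 (w = 6233362205/41687318804 + 97758 = 4075275145003637/41687318804 ≈ 97758.)
sqrt(I(-284, 640) + w) = sqrt((-8 + 640) + 4075275145003637/41687318804) = sqrt(632 + 4075275145003637/41687318804) = sqrt(4101621530487765/41687318804) = sqrt(42746401088698466294108265)/20843659402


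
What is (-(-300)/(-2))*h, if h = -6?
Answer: 900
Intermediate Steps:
(-(-300)/(-2))*h = -(-300)/(-2)*(-6) = -(-300)*(-1)/2*(-6) = -20*15/2*(-6) = -150*(-6) = 900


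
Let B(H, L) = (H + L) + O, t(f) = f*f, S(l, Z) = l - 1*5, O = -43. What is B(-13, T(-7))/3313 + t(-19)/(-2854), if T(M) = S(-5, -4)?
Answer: -1384357/9455302 ≈ -0.14641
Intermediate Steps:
S(l, Z) = -5 + l (S(l, Z) = l - 5 = -5 + l)
T(M) = -10 (T(M) = -5 - 5 = -10)
t(f) = f²
B(H, L) = -43 + H + L (B(H, L) = (H + L) - 43 = -43 + H + L)
B(-13, T(-7))/3313 + t(-19)/(-2854) = (-43 - 13 - 10)/3313 + (-19)²/(-2854) = -66*1/3313 + 361*(-1/2854) = -66/3313 - 361/2854 = -1384357/9455302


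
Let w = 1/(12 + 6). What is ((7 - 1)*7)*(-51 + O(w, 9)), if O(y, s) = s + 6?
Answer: -1512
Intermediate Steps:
w = 1/18 ≈ 0.055556
O(y, s) = 6 + s
((7 - 1)*7)*(-51 + O(w, 9)) = ((7 - 1)*7)*(-51 + (6 + 9)) = (6*7)*(-51 + 15) = 42*(-36) = -1512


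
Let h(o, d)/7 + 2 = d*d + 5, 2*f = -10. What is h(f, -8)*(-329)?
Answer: -154301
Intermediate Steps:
f = -5 (f = (½)*(-10) = -5)
h(o, d) = 21 + 7*d² (h(o, d) = -14 + 7*(d*d + 5) = -14 + 7*(d² + 5) = -14 + 7*(5 + d²) = -14 + (35 + 7*d²) = 21 + 7*d²)
h(f, -8)*(-329) = (21 + 7*(-8)²)*(-329) = (21 + 7*64)*(-329) = (21 + 448)*(-329) = 469*(-329) = -154301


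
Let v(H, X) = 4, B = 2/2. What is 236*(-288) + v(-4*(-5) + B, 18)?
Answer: -67964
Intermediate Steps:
B = 1 (B = 2*(½) = 1)
236*(-288) + v(-4*(-5) + B, 18) = 236*(-288) + 4 = -67968 + 4 = -67964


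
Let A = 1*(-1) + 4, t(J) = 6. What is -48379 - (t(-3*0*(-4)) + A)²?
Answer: -48460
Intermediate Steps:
A = 3 (A = -1 + 4 = 3)
-48379 - (t(-3*0*(-4)) + A)² = -48379 - (6 + 3)² = -48379 - 1*9² = -48379 - 1*81 = -48379 - 81 = -48460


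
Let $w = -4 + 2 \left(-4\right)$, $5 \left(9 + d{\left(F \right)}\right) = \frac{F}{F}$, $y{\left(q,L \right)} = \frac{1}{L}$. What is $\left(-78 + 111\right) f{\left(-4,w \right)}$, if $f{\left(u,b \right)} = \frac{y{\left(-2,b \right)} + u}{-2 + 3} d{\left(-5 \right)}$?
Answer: $\frac{5929}{5} \approx 1185.8$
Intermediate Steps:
$d{\left(F \right)} = - \frac{44}{5}$ ($d{\left(F \right)} = -9 + \frac{F \frac{1}{F}}{5} = -9 + \frac{1}{5} \cdot 1 = -9 + \frac{1}{5} = - \frac{44}{5}$)
$w = -12$ ($w = -4 - 8 = -12$)
$f{\left(u,b \right)} = - \frac{44 u}{5} - \frac{44}{5 b}$ ($f{\left(u,b \right)} = \frac{\frac{1}{b} + u}{-2 + 3} \left(- \frac{44}{5}\right) = \frac{u + \frac{1}{b}}{1} \left(- \frac{44}{5}\right) = \left(u + \frac{1}{b}\right) 1 \left(- \frac{44}{5}\right) = \left(u + \frac{1}{b}\right) \left(- \frac{44}{5}\right) = - \frac{44 u}{5} - \frac{44}{5 b}$)
$\left(-78 + 111\right) f{\left(-4,w \right)} = \left(-78 + 111\right) \frac{44 \left(-1 - \left(-12\right) \left(-4\right)\right)}{5 \left(-12\right)} = 33 \cdot \frac{44}{5} \left(- \frac{1}{12}\right) \left(-1 - 48\right) = 33 \cdot \frac{44}{5} \left(- \frac{1}{12}\right) \left(-49\right) = 33 \cdot \frac{539}{15} = \frac{5929}{5}$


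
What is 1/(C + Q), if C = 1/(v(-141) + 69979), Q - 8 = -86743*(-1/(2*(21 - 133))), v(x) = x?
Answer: -7821856/2966403857 ≈ -0.0026368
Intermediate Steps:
Q = -84951/224 (Q = 8 - 86743*(-1/(2*(21 - 133))) = 8 - 86743/((-2*(-112))) = 8 - 86743/224 = -84951/224 ≈ -379.25)
C = 1/69838 (C = 1/(-141 + 69979) = 1/69838 ≈ 1.4319e-5)
1/(C + Q) = 1/(1/69838 - 84951/224) = 1/(-2966403857/7821856) = -7821856/2966403857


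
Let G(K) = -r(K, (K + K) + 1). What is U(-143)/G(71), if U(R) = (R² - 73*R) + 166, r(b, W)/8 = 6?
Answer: -15527/24 ≈ -646.96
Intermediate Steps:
r(b, W) = 48 (r(b, W) = 8*6 = 48)
G(K) = -48 (G(K) = -1*48 = -48)
U(R) = 166 + R² - 73*R
U(-143)/G(71) = (166 + (-143)² - 73*(-143))/(-48) = (166 + 20449 + 10439)*(-1/48) = 31054*(-1/48) = -15527/24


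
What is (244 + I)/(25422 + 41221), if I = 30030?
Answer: 30274/66643 ≈ 0.45427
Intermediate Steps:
(244 + I)/(25422 + 41221) = (244 + 30030)/(25422 + 41221) = 30274/66643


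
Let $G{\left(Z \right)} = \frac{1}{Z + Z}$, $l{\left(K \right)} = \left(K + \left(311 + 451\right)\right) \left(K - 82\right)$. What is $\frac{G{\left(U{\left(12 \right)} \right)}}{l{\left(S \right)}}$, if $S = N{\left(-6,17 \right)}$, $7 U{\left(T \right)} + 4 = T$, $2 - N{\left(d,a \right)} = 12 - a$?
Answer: $- \frac{7}{922800} \approx -7.5856 \cdot 10^{-6}$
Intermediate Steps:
$N{\left(d,a \right)} = -10 + a$ ($N{\left(d,a \right)} = 2 - \left(12 - a\right) = 2 + \left(-12 + a\right) = -10 + a$)
$U{\left(T \right)} = - \frac{4}{7} + \frac{T}{7}$
$S = 7$ ($S = -10 + 17 = 7$)
$l{\left(K \right)} = \left(-82 + K\right) \left(762 + K\right)$ ($l{\left(K \right)} = \left(K + 762\right) \left(-82 + K\right) = \left(762 + K\right) \left(-82 + K\right) = \left(-82 + K\right) \left(762 + K\right)$)
$G{\left(Z \right)} = \frac{1}{2 Z}$
$\frac{G{\left(U{\left(12 \right)} \right)}}{l{\left(S \right)}} = \frac{\frac{1}{2} \frac{1}{- \frac{4}{7} + \frac{1}{7} \cdot 12}}{-62484 + 7^{2} + 680 \cdot 7} = \frac{\frac{1}{2} \frac{1}{- \frac{4}{7} + \frac{12}{7}}}{-62484 + 49 + 4760} = \frac{\frac{1}{2} \frac{1}{\frac{8}{7}}}{-57675} = \frac{1}{2} \cdot \frac{7}{8} \left(- \frac{1}{57675}\right) = \frac{7}{16} \left(- \frac{1}{57675}\right) = - \frac{7}{922800}$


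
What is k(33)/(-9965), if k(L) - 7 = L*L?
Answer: -1096/9965 ≈ -0.10998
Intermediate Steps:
k(L) = 7 + L**2 (k(L) = 7 + L*L = 7 + L**2)
k(33)/(-9965) = (7 + 33**2)/(-9965) = (7 + 1089)*(-1/9965) = 1096*(-1/9965) = -1096/9965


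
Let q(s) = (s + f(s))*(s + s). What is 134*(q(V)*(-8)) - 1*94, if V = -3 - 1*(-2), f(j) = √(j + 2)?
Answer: -94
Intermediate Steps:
f(j) = √(2 + j)
V = -1 (V = -3 + 2 = -1)
q(s) = 2*s*(s + √(2 + s)) (q(s) = (s + √(2 + s))*(s + s) = (s + √(2 + s))*(2*s) = 2*s*(s + √(2 + s)))
134*(q(V)*(-8)) - 1*94 = 134*((2*(-1)*(-1 + √(2 - 1)))*(-8)) - 1*94 = 134*((2*(-1)*(-1 + √1))*(-8)) - 94 = 134*((2*(-1)*(-1 + 1))*(-8)) - 94 = 134*((2*(-1)*0)*(-8)) - 94 = 134*(0*(-8)) - 94 = 134*0 - 94 = 0 - 94 = -94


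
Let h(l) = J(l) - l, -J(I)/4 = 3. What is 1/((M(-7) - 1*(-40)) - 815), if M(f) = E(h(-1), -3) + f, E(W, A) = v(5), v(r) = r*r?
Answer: -1/757 ≈ -0.0013210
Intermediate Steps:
J(I) = -12 (J(I) = -4*3 = -12)
h(l) = -12 - l
v(r) = r²
E(W, A) = 25 (E(W, A) = 5² = 25)
M(f) = 25 + f
1/((M(-7) - 1*(-40)) - 815) = 1/(((25 - 7) - 1*(-40)) - 815) = 1/((18 + 40) - 815) = 1/(58 - 815) = 1/(-757) = -1/757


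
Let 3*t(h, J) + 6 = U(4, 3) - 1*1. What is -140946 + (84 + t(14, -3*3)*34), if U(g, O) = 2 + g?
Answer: -422620/3 ≈ -1.4087e+5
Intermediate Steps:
t(h, J) = -⅓ (t(h, J) = -2 + ((2 + 4) - 1*1)/3 = -2 + (6 - 1)/3 = -2 + (⅓)*5 = -2 + 5/3 = -⅓)
-140946 + (84 + t(14, -3*3)*34) = -140946 + (84 - ⅓*34) = -140946 + (84 - 34/3) = -140946 + 218/3 = -422620/3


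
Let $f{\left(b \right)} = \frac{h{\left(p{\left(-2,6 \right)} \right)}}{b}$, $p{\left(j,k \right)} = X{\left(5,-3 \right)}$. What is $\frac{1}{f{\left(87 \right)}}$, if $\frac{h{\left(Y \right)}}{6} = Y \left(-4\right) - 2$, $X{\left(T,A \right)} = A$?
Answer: $\frac{29}{20} \approx 1.45$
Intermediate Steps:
$p{\left(j,k \right)} = -3$
$h{\left(Y \right)} = -12 - 24 Y$ ($h{\left(Y \right)} = 6 \left(Y \left(-4\right) - 2\right) = 6 \left(- 4 Y - 2\right) = 6 \left(-2 - 4 Y\right) = -12 - 24 Y$)
$f{\left(b \right)} = \frac{60}{b}$ ($f{\left(b \right)} = \frac{-12 - -72}{b} = \frac{-12 + 72}{b} = \frac{60}{b}$)
$\frac{1}{f{\left(87 \right)}} = \frac{1}{60 \cdot \frac{1}{87}} = \frac{1}{\frac{20}{29}} = \frac{29}{20}$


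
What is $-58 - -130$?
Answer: $72$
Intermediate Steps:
$-58 - -130 = -58 + \left(-75 + 205\right) = -58 + 130 = 72$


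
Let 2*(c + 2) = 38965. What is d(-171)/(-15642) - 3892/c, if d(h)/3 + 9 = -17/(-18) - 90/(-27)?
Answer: -26934529/135428436 ≈ -0.19888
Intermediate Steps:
d(h) = -85/6 (d(h) = -27 + 3*(-17/(-18) - 90/(-27)) = -27 + 3*(-17*(-1/18) - 90*(-1/27)) = -27 + 3*(17/18 + 10/3) = -27 + 3*(77/18) = -27 + 77/6 = -85/6)
c = 38961/2 (c = -2 + (½)*38965 = -2 + 38965/2 = 38961/2 ≈ 19481.)
d(-171)/(-15642) - 3892/c = -85/6/(-15642) - 3892/38961/2 = -85/6*(-1/15642) - 3892*2/38961 = 85/93852 - 7784/38961 = -26934529/135428436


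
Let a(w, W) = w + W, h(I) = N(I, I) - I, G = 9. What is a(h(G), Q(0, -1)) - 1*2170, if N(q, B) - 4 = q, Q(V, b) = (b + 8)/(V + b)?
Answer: -2173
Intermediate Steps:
Q(V, b) = (8 + b)/(V + b)
N(q, B) = 4 + q
h(I) = 4 (h(I) = (4 + I) - I = 4)
a(w, W) = W + w
a(h(G), Q(0, -1)) - 1*2170 = ((8 - 1)/(0 - 1) + 4) - 1*2170 = (7/(-1) + 4) - 2170 = (-1*7 + 4) - 2170 = (-7 + 4) - 2170 = -3 - 2170 = -2173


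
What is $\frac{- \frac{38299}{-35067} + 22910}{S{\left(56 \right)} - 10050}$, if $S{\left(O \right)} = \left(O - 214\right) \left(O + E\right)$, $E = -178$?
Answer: $\frac{803423269}{323528142} \approx 2.4833$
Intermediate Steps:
$S{\left(O \right)} = \left(-214 + O\right) \left(-178 + O\right)$ ($S{\left(O \right)} = \left(O - 214\right) \left(O - 178\right) = \left(-214 + O\right) \left(-178 + O\right)$)
$\frac{- \frac{38299}{-35067} + 22910}{S{\left(56 \right)} - 10050} = \frac{- \frac{38299}{-35067} + 22910}{\left(38092 + 56^{2} - 21952\right) - 10050} = \frac{\left(-38299\right) \left(- \frac{1}{35067}\right) + 22910}{\left(38092 + 3136 - 21952\right) - 10050} = \frac{\frac{38299}{35067} + 22910}{19276 - 10050} = \frac{803423269}{35067 \cdot 9226} = \frac{803423269}{35067} \cdot \frac{1}{9226} = \frac{803423269}{323528142}$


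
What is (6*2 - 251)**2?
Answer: 57121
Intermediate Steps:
(6*2 - 251)**2 = (12 - 251)**2 = (-239)**2 = 57121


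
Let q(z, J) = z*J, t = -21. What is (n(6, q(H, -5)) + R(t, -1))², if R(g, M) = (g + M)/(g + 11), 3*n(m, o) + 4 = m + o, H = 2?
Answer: 49/225 ≈ 0.21778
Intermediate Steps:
q(z, J) = J*z
n(m, o) = -4/3 + m/3 + o/3 (n(m, o) = -4/3 + (m + o)/3 = -4/3 + (m/3 + o/3) = -4/3 + m/3 + o/3)
R(g, M) = (M + g)/(11 + g)
(n(6, q(H, -5)) + R(t, -1))² = ((-4/3 + (⅓)*6 + (-5*2)/3) + (-1 - 21)/(11 - 21))² = ((-4/3 + 2 + (⅓)*(-10)) - 22/(-10))² = ((-4/3 + 2 - 10/3) - ⅒*(-22))² = (-8/3 + 11/5)² = (-7/15)² = 49/225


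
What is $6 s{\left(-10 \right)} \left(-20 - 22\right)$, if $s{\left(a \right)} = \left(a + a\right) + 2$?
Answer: $4536$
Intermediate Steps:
$s{\left(a \right)} = 2 + 2 a$ ($s{\left(a \right)} = 2 a + 2 = 2 + 2 a$)
$6 s{\left(-10 \right)} \left(-20 - 22\right) = 6 \left(2 + 2 \left(-10\right)\right) \left(-20 - 22\right) = 6 \left(2 - 20\right) \left(-42\right) = 6 \left(\left(-18\right) \left(-42\right)\right) = 6 \cdot 756 = 4536$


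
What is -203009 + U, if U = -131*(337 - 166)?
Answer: -225410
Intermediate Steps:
U = -22401 (U = -131*171 = -22401)
-203009 + U = -203009 - 22401 = -225410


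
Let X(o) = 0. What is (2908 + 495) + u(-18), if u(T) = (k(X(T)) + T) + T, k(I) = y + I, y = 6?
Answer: 3373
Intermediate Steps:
k(I) = 6 + I
u(T) = 6 + 2*T (u(T) = ((6 + 0) + T) + T = (6 + T) + T = 6 + 2*T)
(2908 + 495) + u(-18) = (2908 + 495) + (6 + 2*(-18)) = 3403 + (6 - 36) = 3403 - 30 = 3373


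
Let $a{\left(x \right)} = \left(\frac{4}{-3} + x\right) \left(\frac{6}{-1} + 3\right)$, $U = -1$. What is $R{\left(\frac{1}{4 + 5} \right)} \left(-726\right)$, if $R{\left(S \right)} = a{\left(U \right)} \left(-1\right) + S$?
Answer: $\frac{15004}{3} \approx 5001.3$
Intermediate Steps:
$a{\left(x \right)} = 4 - 3 x$ ($a{\left(x \right)} = \left(4 \left(- \frac{1}{3}\right) + x\right) \left(6 \left(-1\right) + 3\right) = \left(- \frac{4}{3} + x\right) \left(-6 + 3\right) = \left(- \frac{4}{3} + x\right) \left(-3\right) = 4 - 3 x$)
$R{\left(S \right)} = -7 + S$ ($R{\left(S \right)} = \left(4 - -3\right) \left(-1\right) + S = \left(4 + 3\right) \left(-1\right) + S = 7 \left(-1\right) + S = -7 + S$)
$R{\left(\frac{1}{4 + 5} \right)} \left(-726\right) = \left(-7 + \frac{1}{4 + 5}\right) \left(-726\right) = \left(-7 + \frac{1}{9}\right) \left(-726\right) = \left(- \frac{62}{9}\right) \left(-726\right) = \frac{15004}{3}$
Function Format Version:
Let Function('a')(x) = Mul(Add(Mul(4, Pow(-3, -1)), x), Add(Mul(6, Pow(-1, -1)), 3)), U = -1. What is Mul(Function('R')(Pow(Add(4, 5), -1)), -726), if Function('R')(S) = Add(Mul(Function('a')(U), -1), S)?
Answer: Rational(15004, 3) ≈ 5001.3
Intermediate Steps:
Function('a')(x) = Add(4, Mul(-3, x)) (Function('a')(x) = Mul(Add(Mul(4, Rational(-1, 3)), x), Add(Mul(6, -1), 3)) = Mul(Add(Rational(-4, 3), x), Add(-6, 3)) = Mul(Add(Rational(-4, 3), x), -3) = Add(4, Mul(-3, x)))
Function('R')(S) = Add(-7, S) (Function('R')(S) = Add(Mul(Add(4, Mul(-3, -1)), -1), S) = Add(Mul(Add(4, 3), -1), S) = Add(Mul(7, -1), S) = Add(-7, S))
Mul(Function('R')(Pow(Add(4, 5), -1)), -726) = Mul(Add(-7, Pow(Add(4, 5), -1)), -726) = Mul(Add(-7, Pow(9, -1)), -726) = Mul(Add(-7, Rational(1, 9)), -726) = Mul(Rational(-62, 9), -726) = Rational(15004, 3)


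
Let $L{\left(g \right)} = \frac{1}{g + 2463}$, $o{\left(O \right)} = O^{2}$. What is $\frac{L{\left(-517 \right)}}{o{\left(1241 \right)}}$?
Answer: $\frac{1}{2996997626} \approx 3.3367 \cdot 10^{-10}$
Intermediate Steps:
$L{\left(g \right)} = \frac{1}{2463 + g}$
$\frac{L{\left(-517 \right)}}{o{\left(1241 \right)}} = \frac{1}{\left(2463 - 517\right) 1241^{2}} = \frac{1}{1946 \cdot 1540081} = \frac{1}{1946} \cdot \frac{1}{1540081} = \frac{1}{2996997626}$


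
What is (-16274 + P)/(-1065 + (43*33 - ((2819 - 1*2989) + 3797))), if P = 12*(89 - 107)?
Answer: 16490/3273 ≈ 5.0382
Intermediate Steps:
P = -216 (P = 12*(-18) = -216)
(-16274 + P)/(-1065 + (43*33 - ((2819 - 1*2989) + 3797))) = (-16274 - 216)/(-1065 + (43*33 - ((2819 - 1*2989) + 3797))) = -16490/(-1065 + (1419 - ((2819 - 2989) + 3797))) = -16490/(-1065 + (1419 - (-170 + 3797))) = -16490/(-1065 + (1419 - 1*3627)) = -16490/(-1065 + (1419 - 3627)) = -16490/(-1065 - 2208) = -16490/(-3273) = -16490*(-1/3273) = 16490/3273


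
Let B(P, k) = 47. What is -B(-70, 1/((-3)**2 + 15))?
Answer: -47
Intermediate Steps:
-B(-70, 1/((-3)**2 + 15)) = -1*47 = -47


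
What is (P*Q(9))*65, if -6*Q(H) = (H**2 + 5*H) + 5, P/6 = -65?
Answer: 553475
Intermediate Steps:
P = -390 (P = 6*(-65) = -390)
Q(H) = -5/6 - 5*H/6 - H**2/6 (Q(H) = -((H**2 + 5*H) + 5)/6 = -(5 + H**2 + 5*H)/6 = -5/6 - 5*H/6 - H**2/6)
(P*Q(9))*65 = -390*(-5/6 - 5/6*9 - 1/6*9**2)*65 = -390*(-5/6 - 15/2 - 1/6*81)*65 = -390*(-5/6 - 15/2 - 27/2)*65 = -390*(-131/6)*65 = 8515*65 = 553475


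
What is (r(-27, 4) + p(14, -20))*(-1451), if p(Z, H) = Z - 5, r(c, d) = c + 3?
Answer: 21765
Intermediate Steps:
r(c, d) = 3 + c
p(Z, H) = -5 + Z
(r(-27, 4) + p(14, -20))*(-1451) = ((3 - 27) + (-5 + 14))*(-1451) = (-24 + 9)*(-1451) = -15*(-1451) = 21765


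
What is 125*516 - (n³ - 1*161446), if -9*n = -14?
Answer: 164711890/729 ≈ 2.2594e+5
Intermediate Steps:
n = 14/9 (n = -⅑*(-14) = 14/9 ≈ 1.5556)
125*516 - (n³ - 1*161446) = 125*516 - ((14/9)³ - 1*161446) = 64500 - (2744/729 - 161446) = 64500 - 1*(-117691390/729) = 64500 + 117691390/729 = 164711890/729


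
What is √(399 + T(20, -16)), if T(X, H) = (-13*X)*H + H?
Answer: √4543 ≈ 67.402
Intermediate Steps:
T(X, H) = H - 13*H*X (T(X, H) = -13*H*X + H = H - 13*H*X)
√(399 + T(20, -16)) = √(399 - 16*(1 - 13*20)) = √(399 - 16*(1 - 260)) = √(399 - 16*(-259)) = √(399 + 4144) = √4543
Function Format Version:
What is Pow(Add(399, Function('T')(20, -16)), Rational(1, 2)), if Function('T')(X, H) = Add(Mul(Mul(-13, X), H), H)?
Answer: Pow(4543, Rational(1, 2)) ≈ 67.402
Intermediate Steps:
Function('T')(X, H) = Add(H, Mul(-13, H, X)) (Function('T')(X, H) = Add(Mul(-13, H, X), H) = Add(H, Mul(-13, H, X)))
Pow(Add(399, Function('T')(20, -16)), Rational(1, 2)) = Pow(Add(399, Mul(-16, Add(1, Mul(-13, 20)))), Rational(1, 2)) = Pow(Add(399, Mul(-16, Add(1, -260))), Rational(1, 2)) = Pow(Add(399, Mul(-16, -259)), Rational(1, 2)) = Pow(Add(399, 4144), Rational(1, 2)) = Pow(4543, Rational(1, 2))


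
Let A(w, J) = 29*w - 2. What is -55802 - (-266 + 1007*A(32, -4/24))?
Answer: -988018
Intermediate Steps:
A(w, J) = -2 + 29*w
-55802 - (-266 + 1007*A(32, -4/24)) = -55802 - (-266 + 1007*(-2 + 29*32)) = -55802 - (-266 + 1007*(-2 + 928)) = -55802 - (-266 + 1007*926) = -55802 - (-266 + 932482) = -55802 - 1*932216 = -55802 - 932216 = -988018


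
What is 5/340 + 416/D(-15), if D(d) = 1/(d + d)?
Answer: -848639/68 ≈ -12480.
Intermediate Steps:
D(d) = 1/(2*d)
5/340 + 416/D(-15) = 5/340 + 416/(((½)/(-15))) = 5*(1/340) + 416/(((½)*(-1/15))) = 1/68 + 416/(-1/30) = 1/68 + 416*(-30) = 1/68 - 12480 = -848639/68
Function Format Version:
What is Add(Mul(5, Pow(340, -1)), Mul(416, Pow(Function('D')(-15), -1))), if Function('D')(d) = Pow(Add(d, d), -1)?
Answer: Rational(-848639, 68) ≈ -12480.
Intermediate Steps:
Function('D')(d) = Mul(Rational(1, 2), Pow(d, -1)) (Function('D')(d) = Pow(Mul(2, d), -1) = Mul(Rational(1, 2), Pow(d, -1)))
Add(Mul(5, Pow(340, -1)), Mul(416, Pow(Function('D')(-15), -1))) = Add(Mul(5, Pow(340, -1)), Mul(416, Pow(Mul(Rational(1, 2), Pow(-15, -1)), -1))) = Add(Mul(5, Rational(1, 340)), Mul(416, Pow(Mul(Rational(1, 2), Rational(-1, 15)), -1))) = Add(Rational(1, 68), Mul(416, Pow(Rational(-1, 30), -1))) = Add(Rational(1, 68), Mul(416, -30)) = Add(Rational(1, 68), -12480) = Rational(-848639, 68)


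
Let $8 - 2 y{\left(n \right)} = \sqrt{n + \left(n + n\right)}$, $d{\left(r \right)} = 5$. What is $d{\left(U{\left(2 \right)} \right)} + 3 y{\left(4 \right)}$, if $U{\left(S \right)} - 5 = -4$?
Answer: $17 - 3 \sqrt{3} \approx 11.804$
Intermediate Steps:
$U{\left(S \right)} = 1$ ($U{\left(S \right)} = 5 - 4 = 1$)
$y{\left(n \right)} = 4 - \frac{\sqrt{3} \sqrt{n}}{2}$ ($y{\left(n \right)} = 4 - \frac{\sqrt{n + \left(n + n\right)}}{2} = 4 - \frac{\sqrt{n + 2 n}}{2} = 4 - \frac{\sqrt{3 n}}{2} = 4 - \frac{\sqrt{3} \sqrt{n}}{2}$)
$d{\left(U{\left(2 \right)} \right)} + 3 y{\left(4 \right)} = 5 + 3 \left(4 - \frac{\sqrt{3} \sqrt{4}}{2}\right) = 5 + 3 \left(4 - \frac{1}{2} \sqrt{3} \cdot 2\right) = 5 + 3 \left(4 - \sqrt{3}\right) = 5 + \left(12 - 3 \sqrt{3}\right) = 17 - 3 \sqrt{3}$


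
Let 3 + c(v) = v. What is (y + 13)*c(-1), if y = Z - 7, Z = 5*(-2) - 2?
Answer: 24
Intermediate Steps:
Z = -12 (Z = -10 - 2 = -12)
c(v) = -3 + v
y = -19 (y = -12 - 7 = -19)
(y + 13)*c(-1) = (-19 + 13)*(-3 - 1) = -6*(-4) = 24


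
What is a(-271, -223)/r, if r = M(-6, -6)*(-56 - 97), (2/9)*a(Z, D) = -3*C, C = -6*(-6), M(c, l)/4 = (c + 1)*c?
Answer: 9/340 ≈ 0.026471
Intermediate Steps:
M(c, l) = 4*c*(1 + c) (M(c, l) = 4*((c + 1)*c) = 4*((1 + c)*c) = 4*(c*(1 + c)) = 4*c*(1 + c))
C = 36
a(Z, D) = -486 (a(Z, D) = 9*(-3*36)/2 = (9/2)*(-108) = -486)
r = -18360 (r = (4*(-6)*(1 - 6))*(-56 - 97) = (4*(-6)*(-5))*(-153) = 120*(-153) = -18360)
a(-271, -223)/r = -486/(-18360) = -486*(-1/18360) = 9/340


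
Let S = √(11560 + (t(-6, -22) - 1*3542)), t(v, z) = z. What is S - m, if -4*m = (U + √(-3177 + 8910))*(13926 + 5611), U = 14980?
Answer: 73166065 + 2*√1999 + 410277*√13/4 ≈ 7.3536e+7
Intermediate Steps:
S = 2*√1999 (S = √(11560 + (-22 - 1*3542)) = √(11560 + (-22 - 3542)) = √(11560 - 3564) = √7996 = 2*√1999 ≈ 89.420)
m = -73166065 - 410277*√13/4 (m = -(14980 + √(-3177 + 8910))*(13926 + 5611)/4 = -(14980 + √5733)*19537/4 = -(14980 + 21*√13)*19537/4 = -(292664260 + 410277*√13)/4 = -73166065 - 410277*√13/4 ≈ -7.3536e+7)
S - m = 2*√1999 - (-73166065 - 410277*√13/4) = 2*√1999 + (73166065 + 410277*√13/4) = 73166065 + 2*√1999 + 410277*√13/4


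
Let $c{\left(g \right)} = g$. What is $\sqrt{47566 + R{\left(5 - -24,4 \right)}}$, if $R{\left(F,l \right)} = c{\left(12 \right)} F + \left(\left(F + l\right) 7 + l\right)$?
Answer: $\sqrt{48149} \approx 219.43$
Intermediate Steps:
$R{\left(F,l \right)} = 8 l + 19 F$ ($R{\left(F,l \right)} = 12 F + \left(\left(F + l\right) 7 + l\right) = 12 F + \left(\left(7 F + 7 l\right) + l\right) = 12 F + \left(7 F + 8 l\right) = 8 l + 19 F$)
$\sqrt{47566 + R{\left(5 - -24,4 \right)}} = \sqrt{47566 + \left(8 \cdot 4 + 19 \left(5 - -24\right)\right)} = \sqrt{47566 + \left(32 + 19 \left(5 + 24\right)\right)} = \sqrt{47566 + \left(32 + 19 \cdot 29\right)} = \sqrt{47566 + \left(32 + 551\right)} = \sqrt{47566 + 583} = \sqrt{48149}$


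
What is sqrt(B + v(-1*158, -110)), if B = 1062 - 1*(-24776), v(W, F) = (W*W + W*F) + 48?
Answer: sqrt(68230) ≈ 261.21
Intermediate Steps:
v(W, F) = 48 + W**2 + F*W (v(W, F) = (W**2 + F*W) + 48 = 48 + W**2 + F*W)
B = 25838 (B = 1062 + 24776 = 25838)
sqrt(B + v(-1*158, -110)) = sqrt(25838 + (48 + (-1*158)**2 - (-110)*158)) = sqrt(25838 + (48 + (-158)**2 - 110*(-158))) = sqrt(25838 + (48 + 24964 + 17380)) = sqrt(25838 + 42392) = sqrt(68230)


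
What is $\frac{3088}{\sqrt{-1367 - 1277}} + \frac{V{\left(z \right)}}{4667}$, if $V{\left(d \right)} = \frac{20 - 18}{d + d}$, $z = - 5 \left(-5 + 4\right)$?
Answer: $\frac{1}{23335} - \frac{1544 i \sqrt{661}}{661} \approx 4.2854 \cdot 10^{-5} - 60.055 i$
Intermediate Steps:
$z = 5$ ($z = \left(-5\right) \left(-1\right) = 5$)
$V{\left(d \right)} = \frac{1}{d}$ ($V{\left(d \right)} = \frac{2}{2 d} = 2 \frac{1}{2 d} = \frac{1}{d}$)
$\frac{3088}{\sqrt{-1367 - 1277}} + \frac{V{\left(z \right)}}{4667} = \frac{3088}{\sqrt{-1367 - 1277}} + \frac{1}{5 \cdot 4667} = \frac{3088}{\sqrt{-2644}} + \frac{1}{5} \cdot \frac{1}{4667} = \frac{3088}{2 i \sqrt{661}} + \frac{1}{23335} = 3088 \left(- \frac{i \sqrt{661}}{1322}\right) + \frac{1}{23335} = - \frac{1544 i \sqrt{661}}{661} + \frac{1}{23335} = \frac{1}{23335} - \frac{1544 i \sqrt{661}}{661}$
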